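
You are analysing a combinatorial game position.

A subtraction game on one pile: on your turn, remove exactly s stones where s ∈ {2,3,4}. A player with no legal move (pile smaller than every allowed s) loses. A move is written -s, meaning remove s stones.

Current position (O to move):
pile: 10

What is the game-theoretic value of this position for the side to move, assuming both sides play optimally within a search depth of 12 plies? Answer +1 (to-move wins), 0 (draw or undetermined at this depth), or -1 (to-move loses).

ply 1, O at 10 | -2=-1→8; -3=+1→7*; -4=+1→6
ply 2, X at 7 | -2=-1→5*; -3=-1→4; -4=-1→3
ply 3, O at 5 | -2=-1→3; -3=-1→2; -4=+1→1*
ply 4: 1 is terminal -1 (X); from 10 depth 12

value(10, O) = +1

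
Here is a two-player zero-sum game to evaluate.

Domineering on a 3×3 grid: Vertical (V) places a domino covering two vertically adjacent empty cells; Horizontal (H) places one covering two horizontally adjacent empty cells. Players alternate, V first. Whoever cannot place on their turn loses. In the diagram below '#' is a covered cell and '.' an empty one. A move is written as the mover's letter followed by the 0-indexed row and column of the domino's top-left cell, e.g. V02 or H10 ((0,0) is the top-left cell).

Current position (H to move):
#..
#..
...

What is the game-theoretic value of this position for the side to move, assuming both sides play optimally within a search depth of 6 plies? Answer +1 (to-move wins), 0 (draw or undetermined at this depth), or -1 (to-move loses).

[#../#../...] H move#1: H01:-1/###/#../..., H11:+1/#../###/...*, H20:-1/#../#../##., H21:-1/#../#../.##
[#../###/...] end (terminal -1, V#2); searched #../#../... to 6

value(#../#../..., H) = +1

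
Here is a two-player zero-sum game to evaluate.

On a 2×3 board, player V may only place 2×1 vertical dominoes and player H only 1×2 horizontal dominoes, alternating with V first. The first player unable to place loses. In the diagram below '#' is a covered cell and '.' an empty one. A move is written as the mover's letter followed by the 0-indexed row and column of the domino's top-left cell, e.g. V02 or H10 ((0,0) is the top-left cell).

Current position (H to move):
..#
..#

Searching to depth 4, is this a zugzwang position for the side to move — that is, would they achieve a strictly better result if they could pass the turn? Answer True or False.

zugzwang(..#/..#, H) = False

ply 1, H at ..#/..# | H00=+1→###/..#*; H10=+1→..#/###
ply 2: ###/..# is terminal -1 (V); from ..#/..# depth 4
suppose H passes — search the same position with V to move:
pass> ply 1, V at ..#/..# | V00=+1→#.#/#.#*; V01=+1→.##/.##
pass> ply 2: #.#/#.# is terminal -1 (H); from ..#/..# depth 4
for H: play +1, pass -1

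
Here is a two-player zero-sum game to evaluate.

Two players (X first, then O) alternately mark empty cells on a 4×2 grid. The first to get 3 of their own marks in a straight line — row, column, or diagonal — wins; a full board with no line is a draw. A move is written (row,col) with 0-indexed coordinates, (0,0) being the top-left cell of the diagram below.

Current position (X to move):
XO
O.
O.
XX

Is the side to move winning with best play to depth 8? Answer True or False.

p1 X@[XO/O./O./XX]: (1,1)[XO/OX/O./XX]+0* (2,1)[XO/O./OX/XX]+0
p2 O@[XO/OX/O./XX]: (2,1)[XO/OX/OO/XX]+0*
p3 X@[XO/OX/OO/XX] terminal +0; root [XO/O./O./XX] d8

X winning at [XO/O./O./XX]: False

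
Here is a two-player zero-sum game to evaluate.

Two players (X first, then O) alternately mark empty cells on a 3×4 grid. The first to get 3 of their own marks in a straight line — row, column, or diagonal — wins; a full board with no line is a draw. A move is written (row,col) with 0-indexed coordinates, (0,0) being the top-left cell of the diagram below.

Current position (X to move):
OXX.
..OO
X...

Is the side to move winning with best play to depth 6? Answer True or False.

X winning at [OXX./..OO/X...]: True

ply 1, X at OXX./..OO/X... | (0,3)=+1→OXXX/..OO/X...*; (1,0)=-1→OXX./X.OO/X...; (1,1)=+1→OXX./.XOO/X...; (2,1)=-1→OXX./..OO/XX..; (2,2)=-1→OXX./..OO/X.X.; (2,3)=-1→OXX./..OO/X..X
ply 2: OXXX/..OO/X... is terminal -1 (O); from OXX./..OO/X... depth 6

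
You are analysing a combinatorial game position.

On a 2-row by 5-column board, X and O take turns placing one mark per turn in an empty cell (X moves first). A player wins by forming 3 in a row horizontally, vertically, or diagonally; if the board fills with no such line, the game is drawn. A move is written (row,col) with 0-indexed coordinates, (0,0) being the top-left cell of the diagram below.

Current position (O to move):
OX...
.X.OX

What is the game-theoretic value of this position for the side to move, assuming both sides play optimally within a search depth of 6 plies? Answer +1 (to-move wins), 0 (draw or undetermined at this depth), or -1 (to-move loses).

value(OX.../.X.OX, O) = 0

ply 1, O at OX.../.X.OX | (0,2)=+0→OXO../.X.OX*; (0,3)=+0→OX.O./.X.OX; (0,4)=+0→OX..O/.X.OX; (1,0)=+0→OX.../OX.OX; (1,2)=+0→OX.../.XOOX
ply 2, X at OXO../.X.OX | (0,3)=+0→OXOX./.X.OX*; (0,4)=+0→OXO.X/.X.OX; (1,0)=+0→OXO../XX.OX; (1,2)=+0→OXO../.XXOX
ply 3, O at OXOX./.X.OX | (0,4)=+0→OXOXO/.X.OX*; (1,0)=+0→OXOX./OX.OX; (1,2)=+0→OXOX./.XOOX
ply 4, X at OXOXO/.X.OX | (1,0)=+0→OXOXO/XX.OX*; (1,2)=+0→OXOXO/.XXOX
ply 5, O at OXOXO/XX.OX | (1,2)=+0→OXOXO/XXOOX*
ply 6: OXOXO/XXOOX is terminal +0 (X); from OX.../.X.OX depth 6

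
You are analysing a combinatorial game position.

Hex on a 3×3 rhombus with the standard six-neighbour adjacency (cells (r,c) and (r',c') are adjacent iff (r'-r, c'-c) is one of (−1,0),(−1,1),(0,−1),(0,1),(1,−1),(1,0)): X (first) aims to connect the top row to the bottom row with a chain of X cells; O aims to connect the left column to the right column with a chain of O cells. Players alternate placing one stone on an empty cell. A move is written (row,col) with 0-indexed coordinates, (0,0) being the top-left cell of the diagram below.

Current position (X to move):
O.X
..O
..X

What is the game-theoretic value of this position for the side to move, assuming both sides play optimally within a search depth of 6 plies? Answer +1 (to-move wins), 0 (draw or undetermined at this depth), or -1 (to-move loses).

value(O.X/..O/..X, X) = +1

ply 1, X at O.X/..O/..X | (0,1)=-1→OXX/..O/..X; (1,0)=-1→O.X/X.O/..X; (1,1)=+1→O.X/.XO/..X*; (2,0)=-1→O.X/..O/X.X; (2,1)=-1→O.X/..O/.XX
ply 2, O at O.X/.XO/..X | (0,1)=-1→OOX/.XO/..X*; (1,0)=-1→O.X/OXO/..X; (2,0)=-1→O.X/.XO/O.X; (2,1)=-1→O.X/.XO/.OX
ply 3, X at OOX/.XO/..X | (1,0)=+1→OOX/XXO/..X*; (2,0)=+1→OOX/.XO/X.X; (2,1)=+1→OOX/.XO/.XX
ply 4, O at OOX/XXO/..X | (2,0)=-1→OOX/XXO/O.X*; (2,1)=-1→OOX/XXO/.OX
ply 5, X at OOX/XXO/O.X | (2,1)=+1→OOX/XXO/OXX*
ply 6: OOX/XXO/OXX is terminal -1 (O); from O.X/..O/..X depth 6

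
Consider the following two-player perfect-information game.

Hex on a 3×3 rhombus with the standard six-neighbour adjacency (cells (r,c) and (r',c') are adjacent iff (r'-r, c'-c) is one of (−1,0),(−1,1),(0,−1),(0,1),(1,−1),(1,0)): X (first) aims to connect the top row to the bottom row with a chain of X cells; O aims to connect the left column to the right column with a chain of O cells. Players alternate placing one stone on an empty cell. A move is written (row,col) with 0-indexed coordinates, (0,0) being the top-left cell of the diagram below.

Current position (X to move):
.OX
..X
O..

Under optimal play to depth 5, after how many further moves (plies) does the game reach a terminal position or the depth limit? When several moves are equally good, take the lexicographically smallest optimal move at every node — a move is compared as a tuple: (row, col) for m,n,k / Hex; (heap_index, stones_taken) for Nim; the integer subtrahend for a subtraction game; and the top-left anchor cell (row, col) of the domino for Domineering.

ply 1, X at .OX/..X/O.. | (0,0)=+1→XOX/..X/O..*; (1,0)=+1→.OX/X.X/O..; (1,1)=+1→.OX/.XX/O..; (2,1)=+1→.OX/..X/OX.; (2,2)=+1→.OX/..X/O.X
ply 2, O at XOX/..X/O.. | (1,0)=-1→XOX/O.X/O..*; (1,1)=-1→XOX/.OX/O..; (2,1)=-1→XOX/..X/OO.; (2,2)=-1→XOX/..X/O.O
ply 3, X at XOX/O.X/O.. | (1,1)=+1→XOX/OXX/O..*; (2,1)=+1→XOX/O.X/OX.; (2,2)=+1→XOX/O.X/O.X
ply 4, O at XOX/OXX/O.. | (2,1)=-1→XOX/OXX/OO.*; (2,2)=-1→XOX/OXX/O.O
ply 5, X at XOX/OXX/OO. | (2,2)=+1→XOX/OXX/OOX*
ply 6: XOX/OXX/OOX is terminal -1 (O); from .OX/..X/O.. depth 5

PV length from [.OX/..X/O..]: 5 plies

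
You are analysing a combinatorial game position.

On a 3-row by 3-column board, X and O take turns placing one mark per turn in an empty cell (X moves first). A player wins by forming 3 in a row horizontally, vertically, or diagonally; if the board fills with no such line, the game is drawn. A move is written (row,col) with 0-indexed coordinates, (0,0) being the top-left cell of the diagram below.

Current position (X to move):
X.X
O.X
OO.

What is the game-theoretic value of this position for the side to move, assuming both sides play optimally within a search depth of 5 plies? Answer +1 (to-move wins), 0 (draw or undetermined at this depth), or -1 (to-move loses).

value(X.X/O.X/OO., X) = +1

[X.X/O.X/OO.] X move#1: (0,1):+1/XXX/O.X/OO.*, (1,1):-1/X.X/OXX/OO., (2,2):+1/X.X/O.X/OOX
[XXX/O.X/OO.] end (terminal -1, O#2); searched X.X/O.X/OO. to 5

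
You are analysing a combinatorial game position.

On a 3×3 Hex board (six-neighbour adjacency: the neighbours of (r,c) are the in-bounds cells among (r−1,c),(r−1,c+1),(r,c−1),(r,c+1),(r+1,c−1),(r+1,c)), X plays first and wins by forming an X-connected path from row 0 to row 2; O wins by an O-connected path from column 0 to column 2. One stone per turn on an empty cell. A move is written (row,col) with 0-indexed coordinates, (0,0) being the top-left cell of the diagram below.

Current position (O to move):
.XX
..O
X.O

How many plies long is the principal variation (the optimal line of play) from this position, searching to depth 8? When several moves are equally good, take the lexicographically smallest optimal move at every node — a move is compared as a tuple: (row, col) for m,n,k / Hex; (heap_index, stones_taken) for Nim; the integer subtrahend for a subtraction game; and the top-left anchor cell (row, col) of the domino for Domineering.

PV length from [.XX/..O/X.O]: 2 plies

ply 1, O at .XX/..O/X.O | (0,0)=-1→OXX/..O/X.O*; (1,0)=-1→.XX/O.O/X.O; (1,1)=-1→.XX/.OO/X.O; (2,1)=-1→.XX/..O/XOO
ply 2, X at OXX/..O/X.O | (1,0)=+1→OXX/X.O/X.O*; (1,1)=+1→OXX/.XO/X.O; (2,1)=+1→OXX/..O/XXO
ply 3: OXX/X.O/X.O is terminal -1 (O); from .XX/..O/X.O depth 8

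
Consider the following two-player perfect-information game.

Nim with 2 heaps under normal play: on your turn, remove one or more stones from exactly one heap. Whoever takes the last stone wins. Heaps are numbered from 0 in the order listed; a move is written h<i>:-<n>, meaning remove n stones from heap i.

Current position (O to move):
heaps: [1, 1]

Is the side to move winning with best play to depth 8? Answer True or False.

p1 O@[(1,1)]: h0:-1[(0,1)]-1* h1:-1[(1,0)]-1
p2 X@[(0,1)]: h1:-1[(0,0)]+1*
p3 O@[(0,0)] terminal -1; root [(1,1)] d8

O winning at [(1,1)]: False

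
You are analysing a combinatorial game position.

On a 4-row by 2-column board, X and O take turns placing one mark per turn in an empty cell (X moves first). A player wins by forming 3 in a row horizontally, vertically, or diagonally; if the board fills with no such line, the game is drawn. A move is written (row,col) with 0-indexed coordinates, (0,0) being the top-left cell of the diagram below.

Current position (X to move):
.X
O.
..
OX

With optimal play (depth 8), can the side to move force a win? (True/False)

X winning at [.X/O./../OX]: False

p1 X@[.X/O./../OX]: (0,0)[XX/O./../OX]-1 (1,1)[.X/OX/../OX]-1 (2,0)[.X/O./X./OX]+0* (2,1)[.X/O./.X/OX]-1
p2 O@[.X/O./X./OX]: (0,0)[OX/O./X./OX]+0* (1,1)[.X/OO/X./OX]+0 (2,1)[.X/O./XO/OX]+0
p3 X@[OX/O./X./OX]: (1,1)[OX/OX/X./OX]+0* (2,1)[OX/O./XX/OX]+0
p4 O@[OX/OX/X./OX]: (2,1)[OX/OX/XO/OX]+0*
p5 X@[OX/OX/XO/OX] terminal +0; root [.X/O./../OX] d8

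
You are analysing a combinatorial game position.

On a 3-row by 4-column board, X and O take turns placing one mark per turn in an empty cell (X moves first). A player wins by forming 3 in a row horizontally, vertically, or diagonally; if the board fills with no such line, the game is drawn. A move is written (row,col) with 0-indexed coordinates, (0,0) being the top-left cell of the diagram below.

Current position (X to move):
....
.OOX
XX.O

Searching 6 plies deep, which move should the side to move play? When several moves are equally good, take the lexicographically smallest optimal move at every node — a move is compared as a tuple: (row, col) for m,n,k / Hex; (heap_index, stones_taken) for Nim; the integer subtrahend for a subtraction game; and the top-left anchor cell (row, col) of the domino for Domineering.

X's best at [..../.OOX/XX.O]: (2,2)

ply 1, X at ..../.OOX/XX.O | (0,0)=-1→X.../.OOX/XX.O; (0,1)=-1→.X../.OOX/XX.O; (0,2)=-1→..X./.OOX/XX.O; (0,3)=-1→...X/.OOX/XX.O; (1,0)=-1→..../XOOX/XX.O; (2,2)=+1→..../.OOX/XXXO*
ply 2: ..../.OOX/XXXO is terminal -1 (O); from ..../.OOX/XX.O depth 6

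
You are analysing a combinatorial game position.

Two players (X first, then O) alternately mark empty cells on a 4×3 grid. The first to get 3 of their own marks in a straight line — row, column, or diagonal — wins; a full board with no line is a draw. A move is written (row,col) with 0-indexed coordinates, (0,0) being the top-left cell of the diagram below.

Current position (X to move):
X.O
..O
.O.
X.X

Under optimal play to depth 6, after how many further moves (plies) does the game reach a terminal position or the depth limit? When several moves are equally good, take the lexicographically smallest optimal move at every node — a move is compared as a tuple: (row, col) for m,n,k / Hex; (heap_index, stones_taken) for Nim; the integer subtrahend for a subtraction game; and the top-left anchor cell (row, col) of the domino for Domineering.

PV length from [X.O/..O/.O./X.X]: 3 plies

p1 X@[X.O/..O/.O./X.X]: (0,1)[XXO/..O/.O./X.X]-1 (1,0)[X.O/X.O/.O./X.X]-1 (1,1)[X.O/.XO/.O./X.X]-1 (2,0)[X.O/..O/XO./X.X]-1 (2,2)[X.O/..O/.OX/X.X]+1* (3,1)[X.O/..O/.O./XXX]+1
p2 O@[X.O/..O/.OX/X.X]: (0,1)[XOO/..O/.OX/X.X]-1* (1,0)[X.O/O.O/.OX/X.X]-1 (1,1)[X.O/.OO/.OX/X.X]-1 (2,0)[X.O/..O/OOX/X.X]-1 (3,1)[X.O/..O/.OX/XOX]-1
p3 X@[XOO/..O/.OX/X.X]: (1,0)[XOO/X.O/.OX/X.X]-1 (1,1)[XOO/.XO/.OX/X.X]+1* (2,0)[XOO/..O/XOX/X.X]-1 (3,1)[XOO/..O/.OX/XXX]+1
p4 O@[XOO/.XO/.OX/X.X] terminal -1; root [X.O/..O/.O./X.X] d6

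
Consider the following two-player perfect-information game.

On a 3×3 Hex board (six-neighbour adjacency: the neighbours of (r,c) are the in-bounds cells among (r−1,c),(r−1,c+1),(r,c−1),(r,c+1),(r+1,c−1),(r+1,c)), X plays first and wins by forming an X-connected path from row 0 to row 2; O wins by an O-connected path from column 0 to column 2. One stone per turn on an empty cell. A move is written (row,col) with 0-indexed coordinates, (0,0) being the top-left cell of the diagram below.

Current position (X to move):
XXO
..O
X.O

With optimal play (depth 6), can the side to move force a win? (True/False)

ply 1, X at XXO/..O/X.O | (1,0)=+1→XXO/X.O/X.O*; (1,1)=+1→XXO/.XO/X.O; (2,1)=+1→XXO/..O/XXO
ply 2: XXO/X.O/X.O is terminal -1 (O); from XXO/..O/X.O depth 6

X winning at [XXO/..O/X.O]: True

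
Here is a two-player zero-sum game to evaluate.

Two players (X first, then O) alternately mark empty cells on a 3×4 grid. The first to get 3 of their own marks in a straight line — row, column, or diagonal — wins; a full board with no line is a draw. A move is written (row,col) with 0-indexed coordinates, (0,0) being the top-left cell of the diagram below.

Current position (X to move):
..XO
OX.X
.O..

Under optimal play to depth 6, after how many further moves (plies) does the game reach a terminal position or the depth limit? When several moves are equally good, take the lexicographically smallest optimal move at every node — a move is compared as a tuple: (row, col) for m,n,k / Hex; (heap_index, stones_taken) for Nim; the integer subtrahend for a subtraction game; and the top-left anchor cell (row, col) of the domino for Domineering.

PV length from [..XO/OX.X/.O..]: 1 ply

ply 1, X at ..XO/OX.X/.O.. | (0,0)=-1→X.XO/OX.X/.O..; (0,1)=-1→.XXO/OX.X/.O..; (1,2)=+1→..XO/OXXX/.O..*; (2,0)=+1→..XO/OX.X/XO..; (2,2)=-1→..XO/OX.X/.OX.; (2,3)=-1→..XO/OX.X/.O.X
ply 2: ..XO/OXXX/.O.. is terminal -1 (O); from ..XO/OX.X/.O.. depth 6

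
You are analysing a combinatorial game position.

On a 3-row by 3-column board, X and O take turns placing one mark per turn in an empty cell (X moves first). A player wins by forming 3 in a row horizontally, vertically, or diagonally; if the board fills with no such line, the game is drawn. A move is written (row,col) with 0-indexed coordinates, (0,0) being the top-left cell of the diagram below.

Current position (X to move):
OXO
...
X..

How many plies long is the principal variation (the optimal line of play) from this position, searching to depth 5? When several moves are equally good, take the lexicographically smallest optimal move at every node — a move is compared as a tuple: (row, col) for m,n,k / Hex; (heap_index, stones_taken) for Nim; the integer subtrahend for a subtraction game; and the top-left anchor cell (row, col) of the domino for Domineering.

PV length from [OXO/.../X..]: 3 plies

[OXO/.../X..] X move#1: (1,0):-1/OXO/X../X.., (1,1):+0/OXO/.X./X.., (1,2):+0/OXO/..X/X.., (2,1):+1/OXO/.../XX.*, (2,2):+0/OXO/.../X.X
[OXO/.../XX.] O move#2: (1,0):-1/OXO/O../XX.*, (1,1):-1/OXO/.O./XX., (1,2):-1/OXO/..O/XX., (2,2):-1/OXO/.../XXO
[OXO/O../XX.] X move#3: (1,1):+1/OXO/OX./XX.*, (1,2):+1/OXO/O.X/XX., (2,2):+1/OXO/O../XXX
[OXO/OX./XX.] end (terminal -1, O#4); searched OXO/.../X.. to 5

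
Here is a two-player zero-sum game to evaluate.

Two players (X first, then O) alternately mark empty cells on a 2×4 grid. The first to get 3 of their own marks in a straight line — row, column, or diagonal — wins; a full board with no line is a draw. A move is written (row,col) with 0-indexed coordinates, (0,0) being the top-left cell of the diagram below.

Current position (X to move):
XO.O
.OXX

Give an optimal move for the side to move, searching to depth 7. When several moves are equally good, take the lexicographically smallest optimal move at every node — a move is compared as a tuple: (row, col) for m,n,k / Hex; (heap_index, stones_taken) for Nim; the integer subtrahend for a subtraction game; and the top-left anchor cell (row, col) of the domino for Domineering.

ply 1, X at XO.O/.OXX | (0,2)=+0→XOXO/.OXX*; (1,0)=-1→XO.O/XOXX
ply 2, O at XOXO/.OXX | (1,0)=+0→XOXO/OOXX*
ply 3: XOXO/OOXX is terminal +0 (X); from XO.O/.OXX depth 7

X's best at [XO.O/.OXX]: (0,2)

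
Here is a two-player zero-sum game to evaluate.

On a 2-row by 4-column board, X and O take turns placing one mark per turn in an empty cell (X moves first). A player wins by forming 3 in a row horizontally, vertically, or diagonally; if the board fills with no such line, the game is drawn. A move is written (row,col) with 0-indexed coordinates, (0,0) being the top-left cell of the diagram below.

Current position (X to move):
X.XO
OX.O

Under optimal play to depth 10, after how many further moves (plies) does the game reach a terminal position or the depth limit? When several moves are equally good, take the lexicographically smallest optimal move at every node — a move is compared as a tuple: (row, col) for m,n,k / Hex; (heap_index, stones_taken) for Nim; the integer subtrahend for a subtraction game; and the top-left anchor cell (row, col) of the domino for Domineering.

PV length from [X.XO/OX.O]: 1 ply

p1 X@[X.XO/OX.O]: (0,1)[XXXO/OX.O]+1* (1,2)[X.XO/OXXO]+0
p2 O@[XXXO/OX.O] terminal -1; root [X.XO/OX.O] d10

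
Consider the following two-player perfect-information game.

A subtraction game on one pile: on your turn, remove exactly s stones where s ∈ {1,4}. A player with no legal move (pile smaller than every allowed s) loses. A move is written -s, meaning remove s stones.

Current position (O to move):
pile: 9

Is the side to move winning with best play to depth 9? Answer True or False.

[9] O move#1: -1:-1/8, -4:+1/5*
[5] X move#2: -1:-1/4*, -4:-1/1
[4] O move#3: -1:-1/3, -4:+1/0*
[0] end (terminal -1, X#4); searched 9 to 9

O winning at [9]: True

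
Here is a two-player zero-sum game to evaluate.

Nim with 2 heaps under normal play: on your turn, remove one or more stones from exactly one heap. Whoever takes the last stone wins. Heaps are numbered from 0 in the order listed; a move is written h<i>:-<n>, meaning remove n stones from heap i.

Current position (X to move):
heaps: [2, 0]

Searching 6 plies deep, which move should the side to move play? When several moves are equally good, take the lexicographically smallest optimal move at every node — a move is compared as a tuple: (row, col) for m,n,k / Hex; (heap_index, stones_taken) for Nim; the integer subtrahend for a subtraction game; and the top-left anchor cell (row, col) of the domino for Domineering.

[(2,0)] X move#1: h0:-1:-1/(1,0), h0:-2:+1/(0,0)*
[(0,0)] end (terminal -1, O#2); searched (2,0) to 6

X's best at [(2,0)]: h0:-2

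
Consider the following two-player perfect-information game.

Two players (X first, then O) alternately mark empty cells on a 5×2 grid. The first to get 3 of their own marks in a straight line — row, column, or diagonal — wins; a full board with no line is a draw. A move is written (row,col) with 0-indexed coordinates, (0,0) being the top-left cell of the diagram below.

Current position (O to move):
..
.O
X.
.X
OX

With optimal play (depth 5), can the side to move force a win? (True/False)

ply 1, O at ../.O/X./.X/OX | (0,0)=-1→O./.O/X./.X/OX; (0,1)=-1→.O/.O/X./.X/OX; (1,0)=-1→../OO/X./.X/OX; (2,1)=+0→../.O/XO/.X/OX*; (3,0)=-1→../.O/X./OX/OX
ply 2, X at ../.O/XO/.X/OX | (0,0)=-1→X./.O/XO/.X/OX; (0,1)=+0→.X/.O/XO/.X/OX*; (1,0)=-1→../XO/XO/.X/OX; (3,0)=-1→../.O/XO/XX/OX
ply 3, O at .X/.O/XO/.X/OX | (0,0)=+0→OX/.O/XO/.X/OX*; (1,0)=+0→.X/OO/XO/.X/OX; (3,0)=+0→.X/.O/XO/OX/OX
ply 4, X at OX/.O/XO/.X/OX | (1,0)=+0→OX/XO/XO/.X/OX*; (3,0)=+0→OX/.O/XO/XX/OX
ply 5, O at OX/XO/XO/.X/OX | (3,0)=+0→OX/XO/XO/OX/OX*
ply 6: OX/XO/XO/OX/OX is terminal +0 (X); from ../.O/X./.X/OX depth 5

O winning at [../.O/X./.X/OX]: False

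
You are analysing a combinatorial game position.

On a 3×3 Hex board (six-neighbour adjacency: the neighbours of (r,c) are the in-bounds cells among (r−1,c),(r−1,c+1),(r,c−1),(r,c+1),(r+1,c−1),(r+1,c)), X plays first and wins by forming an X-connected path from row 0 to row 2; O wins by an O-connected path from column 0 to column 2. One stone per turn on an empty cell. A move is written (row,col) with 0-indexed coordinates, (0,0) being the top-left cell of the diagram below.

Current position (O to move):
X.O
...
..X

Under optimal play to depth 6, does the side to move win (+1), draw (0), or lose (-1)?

value(X.O/.../..X, O) = +1

p1 O@[X.O/.../..X]: (0,1)[XOO/.../..X]-1 (1,0)[X.O/O../..X]+1* (1,1)[X.O/.O./..X]+1 (1,2)[X.O/..O/..X]-1 (2,0)[X.O/.../O.X]-1 (2,1)[X.O/.../.OX]-1
p2 X@[X.O/O../..X]: (0,1)[XXO/O../..X]-1* (1,1)[X.O/OX./..X]-1 (1,2)[X.O/O.X/..X]-1 (2,0)[X.O/O../X.X]-1 (2,1)[X.O/O../.XX]-1
p3 O@[XXO/O../..X]: (1,1)[XXO/OO./..X]+1* (1,2)[XXO/O.O/..X]-1 (2,0)[XXO/O../O.X]-1 (2,1)[XXO/O../.OX]-1
p4 X@[XXO/OO./..X] terminal -1; root [X.O/.../..X] d6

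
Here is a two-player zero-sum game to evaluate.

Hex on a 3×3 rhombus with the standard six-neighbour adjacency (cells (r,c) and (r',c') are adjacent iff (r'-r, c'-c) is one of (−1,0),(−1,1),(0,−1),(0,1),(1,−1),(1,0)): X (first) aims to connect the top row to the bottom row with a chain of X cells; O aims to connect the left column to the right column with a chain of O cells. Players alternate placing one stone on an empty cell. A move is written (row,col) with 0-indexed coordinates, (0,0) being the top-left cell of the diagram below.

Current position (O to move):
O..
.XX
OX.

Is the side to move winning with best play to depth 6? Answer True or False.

[O../.XX/OX.] O move#1: (0,1):-1/OO./.XX/OX.*, (0,2):-1/O.O/.XX/OX., (1,0):-1/O../OXX/OX., (2,2):-1/O../.XX/OXO
[OO./.XX/OX.] X move#2: (0,2):+1/OOX/.XX/OX.*, (1,0):-1/OO./XXX/OX., (2,2):-1/OO./.XX/OXX
[OOX/.XX/OX.] end (terminal -1, O#3); searched O../.XX/OX. to 6

O winning at [O../.XX/OX.]: False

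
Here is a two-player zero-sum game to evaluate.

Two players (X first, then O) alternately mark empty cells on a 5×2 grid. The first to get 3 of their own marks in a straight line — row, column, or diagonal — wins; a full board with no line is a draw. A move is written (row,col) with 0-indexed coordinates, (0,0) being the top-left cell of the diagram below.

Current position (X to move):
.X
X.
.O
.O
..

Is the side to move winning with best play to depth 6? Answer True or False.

[.X/X./.O/.O/..] X move#1: (0,0):-1/XX/X./.O/.O/..*, (1,1):-1/.X/XX/.O/.O/.., (2,0):-1/.X/X./XO/.O/.., (3,0):-1/.X/X./.O/XO/.., (4,0):-1/.X/X./.O/.O/X., (4,1):-1/.X/X./.O/.O/.X
[XX/X./.O/.O/..] O move#2: (1,1):+1/XX/XO/.O/.O/..*, (2,0):+1/XX/X./OO/.O/.., (3,0):-1/XX/X./.O/OO/.., (4,0):-1/XX/X./.O/.O/O., (4,1):+1/XX/X./.O/.O/.O
[XX/XO/.O/.O/..] end (terminal -1, X#3); searched .X/X./.O/.O/.. to 6

X winning at [.X/X./.O/.O/..]: False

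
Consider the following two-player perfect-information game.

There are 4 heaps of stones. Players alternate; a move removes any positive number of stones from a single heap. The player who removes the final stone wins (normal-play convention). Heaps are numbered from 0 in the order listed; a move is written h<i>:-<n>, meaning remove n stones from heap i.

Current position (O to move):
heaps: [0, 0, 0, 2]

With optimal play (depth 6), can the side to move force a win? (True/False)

p1 O@[(0,0,0,2)]: h3:-1[(0,0,0,1)]-1 h3:-2[(0,0,0,0)]+1*
p2 X@[(0,0,0,0)] terminal -1; root [(0,0,0,2)] d6

O winning at [(0,0,0,2)]: True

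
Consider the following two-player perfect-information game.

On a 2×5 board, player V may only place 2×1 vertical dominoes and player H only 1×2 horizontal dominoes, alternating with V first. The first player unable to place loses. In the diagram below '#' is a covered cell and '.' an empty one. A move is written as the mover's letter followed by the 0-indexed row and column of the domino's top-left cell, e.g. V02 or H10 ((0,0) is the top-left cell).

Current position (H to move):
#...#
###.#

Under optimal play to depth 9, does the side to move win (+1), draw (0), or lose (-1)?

[#...#/###.#] H move#1: H01:-1/###.#/###.#, H02:+1/#.###/###.#*
[#.###/###.#] end (terminal -1, V#2); searched #...#/###.# to 9

value(#...#/###.#, H) = +1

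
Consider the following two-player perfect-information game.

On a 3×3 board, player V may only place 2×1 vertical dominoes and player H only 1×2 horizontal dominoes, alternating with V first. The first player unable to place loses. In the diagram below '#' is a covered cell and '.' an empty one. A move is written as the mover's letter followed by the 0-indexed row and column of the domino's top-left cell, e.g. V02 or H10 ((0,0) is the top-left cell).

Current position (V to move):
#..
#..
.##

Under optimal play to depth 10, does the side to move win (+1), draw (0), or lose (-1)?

ply 1, V at #../#../.## | V01=+1→##./##./.##*; V02=+1→#.#/#.#/.##
ply 2: ##./##./.## is terminal -1 (H); from #../#../.## depth 10

value(#../#../.##, V) = +1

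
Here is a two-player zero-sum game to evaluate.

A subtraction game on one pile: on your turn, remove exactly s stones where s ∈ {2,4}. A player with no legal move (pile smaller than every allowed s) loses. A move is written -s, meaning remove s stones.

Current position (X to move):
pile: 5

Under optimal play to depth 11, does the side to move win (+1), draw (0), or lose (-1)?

value(5, X) = +1

ply 1, X at 5 | -2=-1→3; -4=+1→1*
ply 2: 1 is terminal -1 (O); from 5 depth 11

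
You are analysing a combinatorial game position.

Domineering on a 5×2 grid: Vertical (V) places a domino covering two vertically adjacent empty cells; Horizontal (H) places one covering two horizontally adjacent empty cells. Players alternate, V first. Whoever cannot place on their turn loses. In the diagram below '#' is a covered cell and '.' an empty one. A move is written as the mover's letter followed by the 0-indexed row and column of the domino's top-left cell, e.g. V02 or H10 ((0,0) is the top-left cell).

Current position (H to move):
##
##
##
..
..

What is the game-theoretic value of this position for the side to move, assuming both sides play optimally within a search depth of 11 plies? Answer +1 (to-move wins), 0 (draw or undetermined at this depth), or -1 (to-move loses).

ply 1, H at ##/##/##/../.. | H30=+1→##/##/##/##/..*; H40=+1→##/##/##/../##
ply 2: ##/##/##/##/.. is terminal -1 (V); from ##/##/##/../.. depth 11

value(##/##/##/../.., H) = +1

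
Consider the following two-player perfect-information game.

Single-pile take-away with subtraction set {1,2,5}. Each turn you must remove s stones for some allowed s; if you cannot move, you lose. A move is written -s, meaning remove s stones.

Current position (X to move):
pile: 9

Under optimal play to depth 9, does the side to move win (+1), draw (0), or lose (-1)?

value(9, X) = -1

ply 1, X at 9 | -1=-1→8*; -2=-1→7; -5=-1→4
ply 2, O at 8 | -1=-1→7; -2=+1→6*; -5=+1→3
ply 3, X at 6 | -1=-1→5*; -2=-1→4; -5=-1→1
ply 4, O at 5 | -1=-1→4; -2=+1→3*; -5=+1→0
ply 5, X at 3 | -1=-1→2*; -2=-1→1
ply 6, O at 2 | -1=-1→1; -2=+1→0*
ply 7: 0 is terminal -1 (X); from 9 depth 9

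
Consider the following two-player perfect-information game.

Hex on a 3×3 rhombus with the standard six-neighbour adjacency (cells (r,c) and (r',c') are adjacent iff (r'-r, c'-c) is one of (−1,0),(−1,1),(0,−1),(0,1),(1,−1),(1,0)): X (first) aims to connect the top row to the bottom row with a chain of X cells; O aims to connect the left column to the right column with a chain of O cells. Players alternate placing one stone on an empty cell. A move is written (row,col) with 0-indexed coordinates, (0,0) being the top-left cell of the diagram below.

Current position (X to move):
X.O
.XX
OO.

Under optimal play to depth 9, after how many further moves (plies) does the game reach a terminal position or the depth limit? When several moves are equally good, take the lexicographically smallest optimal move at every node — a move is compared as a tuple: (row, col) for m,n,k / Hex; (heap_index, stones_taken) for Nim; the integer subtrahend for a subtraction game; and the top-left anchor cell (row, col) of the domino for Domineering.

PV length from [X.O/.XX/OO.]: 3 plies

ply 1, X at X.O/.XX/OO. | (0,1)=-1→XXO/.XX/OO.; (1,0)=-1→X.O/XXX/OO.; (2,2)=+1→X.O/.XX/OOX*
ply 2, O at X.O/.XX/OOX | (0,1)=-1→XOO/.XX/OOX*; (1,0)=-1→X.O/OXX/OOX
ply 3, X at XOO/.XX/OOX | (1,0)=+1→XOO/XXX/OOX*
ply 4: XOO/XXX/OOX is terminal -1 (O); from X.O/.XX/OO. depth 9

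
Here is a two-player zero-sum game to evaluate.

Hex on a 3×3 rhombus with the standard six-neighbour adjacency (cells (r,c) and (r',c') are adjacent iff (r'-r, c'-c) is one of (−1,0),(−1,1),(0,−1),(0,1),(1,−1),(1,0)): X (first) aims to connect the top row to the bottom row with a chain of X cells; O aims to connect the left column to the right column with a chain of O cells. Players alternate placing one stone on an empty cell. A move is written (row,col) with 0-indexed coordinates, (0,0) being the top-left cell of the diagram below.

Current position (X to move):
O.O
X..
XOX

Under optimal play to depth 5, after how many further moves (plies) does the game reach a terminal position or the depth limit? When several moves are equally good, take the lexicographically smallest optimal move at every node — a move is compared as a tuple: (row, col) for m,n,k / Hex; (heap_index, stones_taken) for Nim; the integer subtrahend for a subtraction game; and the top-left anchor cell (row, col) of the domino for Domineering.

p1 X@[O.O/X../XOX]: (0,1)[OXO/X../XOX]+1* (1,1)[O.O/XX./XOX]-1 (1,2)[O.O/X.X/XOX]-1
p2 O@[OXO/X../XOX] terminal -1; root [O.O/X../XOX] d5

PV length from [O.O/X../XOX]: 1 ply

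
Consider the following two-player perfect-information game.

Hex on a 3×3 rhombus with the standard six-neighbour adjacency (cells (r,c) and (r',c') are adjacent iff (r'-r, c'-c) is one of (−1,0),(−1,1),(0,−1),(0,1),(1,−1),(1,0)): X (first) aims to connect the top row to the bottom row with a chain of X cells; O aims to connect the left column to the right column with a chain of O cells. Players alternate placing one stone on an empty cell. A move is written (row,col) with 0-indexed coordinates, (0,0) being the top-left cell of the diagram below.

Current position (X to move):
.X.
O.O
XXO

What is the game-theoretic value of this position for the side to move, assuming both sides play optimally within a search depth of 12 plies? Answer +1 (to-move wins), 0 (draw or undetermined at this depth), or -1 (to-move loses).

p1 X@[.X./O.O/XXO]: (0,0)[XX./O.O/XXO]-1 (0,2)[.XX/O.O/XXO]-1 (1,1)[.X./OXO/XXO]+1*
p2 O@[.X./OXO/XXO] terminal -1; root [.X./O.O/XXO] d12

value(.X./O.O/XXO, X) = +1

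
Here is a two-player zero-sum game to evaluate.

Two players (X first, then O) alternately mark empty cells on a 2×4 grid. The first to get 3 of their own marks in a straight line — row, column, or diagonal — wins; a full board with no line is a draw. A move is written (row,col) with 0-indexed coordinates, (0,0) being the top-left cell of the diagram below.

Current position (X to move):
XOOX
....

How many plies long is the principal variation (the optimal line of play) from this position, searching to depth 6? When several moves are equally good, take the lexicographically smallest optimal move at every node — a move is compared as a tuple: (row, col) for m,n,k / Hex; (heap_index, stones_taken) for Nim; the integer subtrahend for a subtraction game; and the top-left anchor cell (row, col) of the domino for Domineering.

PV length from [XOOX/....]: 4 plies

p1 X@[XOOX/....]: (1,0)[XOOX/X...]+0* (1,1)[XOOX/.X..]+0 (1,2)[XOOX/..X.]+0 (1,3)[XOOX/...X]+0
p2 O@[XOOX/X...]: (1,1)[XOOX/XO..]+0* (1,2)[XOOX/X.O.]+0 (1,3)[XOOX/X..O]+0
p3 X@[XOOX/XO..]: (1,2)[XOOX/XOX.]+0* (1,3)[XOOX/XO.X]+0
p4 O@[XOOX/XOX.]: (1,3)[XOOX/XOXO]+0*
p5 X@[XOOX/XOXO] terminal +0; root [XOOX/....] d6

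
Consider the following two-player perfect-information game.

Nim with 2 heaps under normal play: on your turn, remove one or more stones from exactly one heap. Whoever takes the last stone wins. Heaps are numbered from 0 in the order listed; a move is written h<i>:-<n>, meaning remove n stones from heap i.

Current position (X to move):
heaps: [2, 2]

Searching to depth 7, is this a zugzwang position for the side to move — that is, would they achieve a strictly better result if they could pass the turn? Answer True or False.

zugzwang((2,2), X) = True

p1 X@[(2,2)]: h0:-1[(1,2)]-1* h0:-2[(0,2)]-1 h1:-1[(2,1)]-1 h1:-2[(2,0)]-1
p2 O@[(1,2)]: h0:-1[(0,2)]-1 h1:-1[(1,1)]+1* h1:-2[(1,0)]-1
p3 X@[(1,1)]: h0:-1[(0,1)]-1* h1:-1[(1,0)]-1
p4 O@[(0,1)]: h1:-1[(0,0)]+1*
p5 X@[(0,0)] terminal -1; root [(2,2)] d7
if X skipped the turn, O would face:
~ p1 O@[(2,2)]: h0:-1[(1,2)]-1* h0:-2[(0,2)]-1 h1:-1[(2,1)]-1 h1:-2[(2,0)]-1
~ p2 X@[(1,2)]: h0:-1[(0,2)]-1 h1:-1[(1,1)]+1* h1:-2[(1,0)]-1
~ p3 O@[(1,1)]: h0:-1[(0,1)]-1* h1:-1[(1,0)]-1
~ p4 X@[(0,1)]: h1:-1[(0,0)]+1*
~ p5 O@[(0,0)] terminal -1; root [(2,2)] d7
compare (X): move=-1 vs pass=+1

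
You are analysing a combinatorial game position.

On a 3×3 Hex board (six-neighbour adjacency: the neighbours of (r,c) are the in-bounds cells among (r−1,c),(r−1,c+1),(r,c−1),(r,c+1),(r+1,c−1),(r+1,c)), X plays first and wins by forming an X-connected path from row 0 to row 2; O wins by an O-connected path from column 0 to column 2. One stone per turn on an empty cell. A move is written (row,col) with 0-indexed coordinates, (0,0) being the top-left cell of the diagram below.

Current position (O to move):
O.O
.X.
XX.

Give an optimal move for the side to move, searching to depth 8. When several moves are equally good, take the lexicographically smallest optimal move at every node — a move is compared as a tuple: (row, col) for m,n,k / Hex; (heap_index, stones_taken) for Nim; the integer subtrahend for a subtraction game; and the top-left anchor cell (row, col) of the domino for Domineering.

O's best at [O.O/.X./XX.]: (0,1)

[O.O/.X./XX.] O move#1: (0,1):+1/OOO/.X./XX.*, (1,0):-1/O.O/OX./XX., (1,2):-1/O.O/.XO/XX., (2,2):-1/O.O/.X./XXO
[OOO/.X./XX.] end (terminal -1, X#2); searched O.O/.X./XX. to 8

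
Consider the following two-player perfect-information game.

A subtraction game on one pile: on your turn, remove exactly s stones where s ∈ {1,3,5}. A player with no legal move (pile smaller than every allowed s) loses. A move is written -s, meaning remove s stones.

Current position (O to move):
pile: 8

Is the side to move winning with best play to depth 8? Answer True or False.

ply 1, O at 8 | -1=-1→7*; -3=-1→5; -5=-1→3
ply 2, X at 7 | -1=+1→6*; -3=+1→4; -5=+1→2
ply 3, O at 6 | -1=-1→5*; -3=-1→3; -5=-1→1
ply 4, X at 5 | -1=+1→4*; -3=+1→2; -5=+1→0
ply 5, O at 4 | -1=-1→3*; -3=-1→1
ply 6, X at 3 | -1=+1→2*; -3=+1→0
ply 7, O at 2 | -1=-1→1*
ply 8, X at 1 | -1=+1→0*
ply 9: 0 is terminal -1 (O); from 8 depth 8

O winning at [8]: False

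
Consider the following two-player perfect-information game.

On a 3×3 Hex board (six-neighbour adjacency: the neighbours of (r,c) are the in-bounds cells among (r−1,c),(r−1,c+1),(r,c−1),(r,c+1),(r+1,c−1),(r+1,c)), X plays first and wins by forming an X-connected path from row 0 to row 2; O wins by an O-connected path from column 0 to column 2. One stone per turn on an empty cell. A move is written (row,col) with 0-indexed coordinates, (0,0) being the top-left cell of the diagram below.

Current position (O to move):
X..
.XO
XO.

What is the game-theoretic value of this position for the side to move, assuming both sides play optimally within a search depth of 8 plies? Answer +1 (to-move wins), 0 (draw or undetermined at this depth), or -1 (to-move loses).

value(X../.XO/XO., O) = -1

p1 O@[X../.XO/XO.]: (0,1)[XO./.XO/XO.]-1* (0,2)[X.O/.XO/XO.]-1 (1,0)[X../OXO/XO.]-1 (2,2)[X../.XO/XOO]-1
p2 X@[XO./.XO/XO.]: (0,2)[XOX/.XO/XO.]+1* (1,0)[XO./XXO/XO.]+1 (2,2)[XO./.XO/XOX]+1
p3 O@[XOX/.XO/XO.] terminal -1; root [X../.XO/XO.] d8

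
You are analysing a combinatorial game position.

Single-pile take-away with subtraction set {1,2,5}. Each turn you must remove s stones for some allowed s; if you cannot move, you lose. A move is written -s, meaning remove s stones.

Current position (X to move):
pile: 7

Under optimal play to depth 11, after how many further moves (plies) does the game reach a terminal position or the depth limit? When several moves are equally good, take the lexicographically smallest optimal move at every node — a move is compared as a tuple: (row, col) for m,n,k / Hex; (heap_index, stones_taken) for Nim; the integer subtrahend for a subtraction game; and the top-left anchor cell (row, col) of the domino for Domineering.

ply 1, X at 7 | -1=+1→6*; -2=-1→5; -5=-1→2
ply 2, O at 6 | -1=-1→5*; -2=-1→4; -5=-1→1
ply 3, X at 5 | -1=-1→4; -2=+1→3*; -5=+1→0
ply 4, O at 3 | -1=-1→2*; -2=-1→1
ply 5, X at 2 | -1=-1→1; -2=+1→0*
ply 6: 0 is terminal -1 (O); from 7 depth 11

PV length from [7]: 5 plies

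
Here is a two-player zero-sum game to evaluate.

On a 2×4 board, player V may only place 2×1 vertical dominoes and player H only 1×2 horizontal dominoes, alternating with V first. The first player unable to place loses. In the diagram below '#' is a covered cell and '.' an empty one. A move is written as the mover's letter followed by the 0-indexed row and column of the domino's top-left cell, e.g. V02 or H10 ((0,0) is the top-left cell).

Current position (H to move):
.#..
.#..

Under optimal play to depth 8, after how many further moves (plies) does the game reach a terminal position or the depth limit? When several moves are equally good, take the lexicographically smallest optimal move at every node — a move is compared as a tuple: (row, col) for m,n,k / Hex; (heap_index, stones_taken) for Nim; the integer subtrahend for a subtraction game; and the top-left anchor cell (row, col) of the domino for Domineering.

PV length from [.#../.#..]: 3 plies

[.#../.#..] H move#1: H02:+1/.###/.#..*, H12:+1/.#../.###
[.###/.#..] V move#2: V00:-1/####/##..*
[####/##..] H move#3: H12:+1/####/####*
[####/####] end (terminal -1, V#4); searched .#../.#.. to 8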